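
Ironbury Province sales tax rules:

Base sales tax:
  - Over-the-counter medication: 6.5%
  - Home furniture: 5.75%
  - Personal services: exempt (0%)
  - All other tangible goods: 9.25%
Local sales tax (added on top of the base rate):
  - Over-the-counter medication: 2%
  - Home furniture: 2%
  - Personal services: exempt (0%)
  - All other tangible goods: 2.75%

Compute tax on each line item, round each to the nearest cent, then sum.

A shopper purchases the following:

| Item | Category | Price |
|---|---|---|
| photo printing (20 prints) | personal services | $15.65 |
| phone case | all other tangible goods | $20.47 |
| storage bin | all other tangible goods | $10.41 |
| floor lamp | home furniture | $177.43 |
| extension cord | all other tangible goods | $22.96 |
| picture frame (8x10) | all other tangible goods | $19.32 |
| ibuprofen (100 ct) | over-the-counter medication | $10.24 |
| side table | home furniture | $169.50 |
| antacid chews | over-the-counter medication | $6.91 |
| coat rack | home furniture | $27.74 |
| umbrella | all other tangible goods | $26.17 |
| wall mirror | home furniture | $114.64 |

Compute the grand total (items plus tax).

$672.75

Photo printing (20 prints) $15.65: personal services → 0% + 0% local = 0% → $0.00
Phone case $20.47: all other tangible goods → 9.25% + 2.75% local = 12% → $2.46
Storage bin $10.41: all other tangible goods → 9.25% + 2.75% local = 12% → $1.25
Floor lamp $177.43: home furniture → 5.75% + 2% local = 7.75% → $13.75
Extension cord $22.96: all other tangible goods → 9.25% + 2.75% local = 12% → $2.76
Picture frame (8x10) $19.32: all other tangible goods → 9.25% + 2.75% local = 12% → $2.32
Ibuprofen (100 ct) $10.24: over-the-counter medication → 6.5% + 2% local = 8.5% → $0.87
Side table $169.50: home furniture → 5.75% + 2% local = 7.75% → $13.14
Antacid chews $6.91: over-the-counter medication → 6.5% + 2% local = 8.5% → $0.59
Coat rack $27.74: home furniture → 5.75% + 2% local = 7.75% → $2.15
Umbrella $26.17: all other tangible goods → 9.25% + 2.75% local = 12% → $3.14
Wall mirror $114.64: home furniture → 5.75% + 2% local = 7.75% → $8.88
Subtotal = $621.44; tax = $51.31; total due = $672.75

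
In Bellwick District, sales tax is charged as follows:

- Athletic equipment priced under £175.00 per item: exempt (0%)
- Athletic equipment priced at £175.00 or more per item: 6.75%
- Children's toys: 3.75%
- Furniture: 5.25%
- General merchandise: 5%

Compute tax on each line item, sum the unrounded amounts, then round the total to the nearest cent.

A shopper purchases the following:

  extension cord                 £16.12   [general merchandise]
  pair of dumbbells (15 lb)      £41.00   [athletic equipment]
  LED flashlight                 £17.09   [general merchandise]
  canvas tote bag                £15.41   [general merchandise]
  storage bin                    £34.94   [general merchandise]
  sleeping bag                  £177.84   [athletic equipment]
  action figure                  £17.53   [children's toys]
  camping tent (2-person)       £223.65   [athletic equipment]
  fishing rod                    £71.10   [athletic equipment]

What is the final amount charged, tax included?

Extension cord £16.12: general merchandise → 5% → £0.806
Pair of dumbbells (15 lb) £41.00: athletic equipment, under £175.00 → 0% → £0.00
LED flashlight £17.09: general merchandise → 5% → £0.8545
Canvas tote bag £15.41: general merchandise → 5% → £0.7705
Storage bin £34.94: general merchandise → 5% → £1.747
Sleeping bag £177.84: athletic equipment, £175.00 or more → 6.75% → £12.0042
Action figure £17.53: children's toys → 3.75% → £0.657375
Camping tent (2-person) £223.65: athletic equipment, £175.00 or more → 6.75% → £15.096375
Fishing rod £71.10: athletic equipment, under £175.00 → 0% → £0.00
Subtotal = £614.68; unrounded tax = £31.93595 → £31.94; total due = £646.62

£646.62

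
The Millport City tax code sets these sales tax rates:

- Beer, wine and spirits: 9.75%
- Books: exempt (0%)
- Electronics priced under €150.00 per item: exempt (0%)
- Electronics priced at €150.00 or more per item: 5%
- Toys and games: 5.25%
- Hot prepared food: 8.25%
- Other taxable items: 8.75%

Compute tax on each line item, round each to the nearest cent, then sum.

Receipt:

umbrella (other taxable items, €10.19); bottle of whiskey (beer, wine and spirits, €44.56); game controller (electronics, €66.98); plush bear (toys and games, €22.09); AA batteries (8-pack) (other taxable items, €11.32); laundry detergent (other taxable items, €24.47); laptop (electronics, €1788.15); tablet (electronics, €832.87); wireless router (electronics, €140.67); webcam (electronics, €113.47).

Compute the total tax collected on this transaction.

€140.57

Umbrella €10.19: other taxable items → 8.75% → €0.89
Bottle of whiskey €44.56: beer, wine and spirits → 9.75% → €4.34
Game controller €66.98: electronics, under €150.00 → 0% → €0.00
Plush bear €22.09: toys and games → 5.25% → €1.16
AA batteries (8-pack) €11.32: other taxable items → 8.75% → €0.99
Laundry detergent €24.47: other taxable items → 8.75% → €2.14
Laptop €1788.15: electronics, €150.00 or more → 5% → €89.41
Tablet €832.87: electronics, €150.00 or more → 5% → €41.64
Wireless router €140.67: electronics, under €150.00 → 0% → €0.00
Webcam €113.47: electronics, under €150.00 → 0% → €0.00
Total tax = €0.89 + €4.34 + €1.16 + €0.99 + €2.14 + €89.41 + €41.64 = €140.57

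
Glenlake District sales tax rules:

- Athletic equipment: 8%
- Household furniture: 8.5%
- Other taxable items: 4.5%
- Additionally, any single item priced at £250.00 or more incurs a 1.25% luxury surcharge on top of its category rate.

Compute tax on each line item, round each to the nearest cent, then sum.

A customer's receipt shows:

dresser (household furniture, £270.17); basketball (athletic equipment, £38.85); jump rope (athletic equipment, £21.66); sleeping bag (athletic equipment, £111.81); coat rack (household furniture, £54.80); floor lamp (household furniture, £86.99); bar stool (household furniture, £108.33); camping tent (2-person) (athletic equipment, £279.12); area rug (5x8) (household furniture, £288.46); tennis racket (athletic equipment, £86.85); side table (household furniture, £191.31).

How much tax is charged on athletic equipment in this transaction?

Basketball £38.85: athletic equipment → 8% → £3.11
Jump rope £21.66: athletic equipment → 8% → £1.73
Sleeping bag £111.81: athletic equipment → 8% → £8.94
Camping tent (2-person) £279.12: athletic equipment → 8% + 1.25% surcharge = 9.25% → £25.82
Tennis racket £86.85: athletic equipment → 8% → £6.95
Tax on athletic equipment = £3.11 + £1.73 + £8.94 + £25.82 + £6.95 = £46.55

£46.55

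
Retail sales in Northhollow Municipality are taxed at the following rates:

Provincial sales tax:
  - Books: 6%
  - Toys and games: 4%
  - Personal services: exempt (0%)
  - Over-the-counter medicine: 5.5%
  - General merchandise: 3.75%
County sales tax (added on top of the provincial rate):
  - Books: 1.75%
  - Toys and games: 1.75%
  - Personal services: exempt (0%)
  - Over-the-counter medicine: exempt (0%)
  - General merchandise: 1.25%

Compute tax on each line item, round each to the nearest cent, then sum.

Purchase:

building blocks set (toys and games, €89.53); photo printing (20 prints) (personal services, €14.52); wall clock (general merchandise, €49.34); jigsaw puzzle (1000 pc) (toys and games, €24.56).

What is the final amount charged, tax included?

€186.98

Building blocks set €89.53: toys and games → 4% + 1.75% county = 5.75% → €5.15
Photo printing (20 prints) €14.52: personal services → 0% + 0% county = 0% → €0.00
Wall clock €49.34: general merchandise → 3.75% + 1.25% county = 5% → €2.47
Jigsaw puzzle (1000 pc) €24.56: toys and games → 4% + 1.75% county = 5.75% → €1.41
Subtotal = €177.95; tax = €9.03; total due = €186.98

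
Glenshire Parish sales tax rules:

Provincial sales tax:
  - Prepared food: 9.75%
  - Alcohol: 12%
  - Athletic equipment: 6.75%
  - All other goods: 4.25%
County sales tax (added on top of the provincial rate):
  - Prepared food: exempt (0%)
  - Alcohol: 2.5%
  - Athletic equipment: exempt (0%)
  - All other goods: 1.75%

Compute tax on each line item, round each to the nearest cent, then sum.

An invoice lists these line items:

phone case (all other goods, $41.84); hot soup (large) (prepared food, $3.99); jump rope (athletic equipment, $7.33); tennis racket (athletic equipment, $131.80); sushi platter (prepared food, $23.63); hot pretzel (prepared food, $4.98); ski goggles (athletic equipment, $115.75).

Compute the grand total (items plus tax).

Phone case $41.84: all other goods → 4.25% + 1.75% county = 6% → $2.51
Hot soup (large) $3.99: prepared food → 9.75% + 0% county = 9.75% → $0.39
Jump rope $7.33: athletic equipment → 6.75% + 0% county = 6.75% → $0.49
Tennis racket $131.80: athletic equipment → 6.75% + 0% county = 6.75% → $8.90
Sushi platter $23.63: prepared food → 9.75% + 0% county = 9.75% → $2.30
Hot pretzel $4.98: prepared food → 9.75% + 0% county = 9.75% → $0.49
Ski goggles $115.75: athletic equipment → 6.75% + 0% county = 6.75% → $7.81
Subtotal = $329.32; tax = $22.89; total due = $352.21

$352.21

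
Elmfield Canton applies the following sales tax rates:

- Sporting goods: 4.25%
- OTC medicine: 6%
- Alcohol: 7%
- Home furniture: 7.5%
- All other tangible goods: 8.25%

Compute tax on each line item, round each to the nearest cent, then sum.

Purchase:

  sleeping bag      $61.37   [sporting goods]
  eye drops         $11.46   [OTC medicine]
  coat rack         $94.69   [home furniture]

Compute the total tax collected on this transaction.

Sleeping bag $61.37: sporting goods → 4.25% → $2.61
Eye drops $11.46: OTC medicine → 6% → $0.69
Coat rack $94.69: home furniture → 7.5% → $7.10
Total tax = $2.61 + $0.69 + $7.10 = $10.40

$10.40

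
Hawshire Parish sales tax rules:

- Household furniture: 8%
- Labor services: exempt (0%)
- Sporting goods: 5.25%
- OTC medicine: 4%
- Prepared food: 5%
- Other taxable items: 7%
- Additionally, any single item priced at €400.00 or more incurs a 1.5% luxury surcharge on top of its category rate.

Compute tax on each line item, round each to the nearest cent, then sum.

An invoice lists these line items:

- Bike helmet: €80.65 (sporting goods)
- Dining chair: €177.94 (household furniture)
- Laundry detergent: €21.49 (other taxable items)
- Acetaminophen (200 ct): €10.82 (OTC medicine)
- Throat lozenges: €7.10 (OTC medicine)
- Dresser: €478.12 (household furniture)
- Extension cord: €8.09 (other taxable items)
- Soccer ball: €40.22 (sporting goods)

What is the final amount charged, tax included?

Bike helmet €80.65: sporting goods → 5.25% → €4.23
Dining chair €177.94: household furniture → 8% → €14.24
Laundry detergent €21.49: other taxable items → 7% → €1.50
Acetaminophen (200 ct) €10.82: OTC medicine → 4% → €0.43
Throat lozenges €7.10: OTC medicine → 4% → €0.28
Dresser €478.12: household furniture → 8% + 1.5% surcharge = 9.5% → €45.42
Extension cord €8.09: other taxable items → 7% → €0.57
Soccer ball €40.22: sporting goods → 5.25% → €2.11
Subtotal = €824.43; tax = €68.78; total due = €893.21

€893.21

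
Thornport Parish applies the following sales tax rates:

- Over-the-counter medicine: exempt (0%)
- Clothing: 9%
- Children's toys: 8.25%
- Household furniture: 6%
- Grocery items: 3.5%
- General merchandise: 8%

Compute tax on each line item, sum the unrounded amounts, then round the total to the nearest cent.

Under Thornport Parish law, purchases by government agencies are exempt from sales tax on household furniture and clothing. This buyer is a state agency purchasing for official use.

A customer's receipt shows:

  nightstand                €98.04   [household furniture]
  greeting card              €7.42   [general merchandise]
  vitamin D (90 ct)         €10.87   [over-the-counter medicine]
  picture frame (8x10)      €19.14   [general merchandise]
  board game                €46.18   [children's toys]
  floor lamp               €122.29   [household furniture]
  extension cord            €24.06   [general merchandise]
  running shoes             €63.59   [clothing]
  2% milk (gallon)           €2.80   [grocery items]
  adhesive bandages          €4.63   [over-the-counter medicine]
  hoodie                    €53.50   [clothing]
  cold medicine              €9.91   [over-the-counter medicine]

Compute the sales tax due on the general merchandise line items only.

Greeting card €7.42: general merchandise → 8% → €0.5936
Picture frame (8x10) €19.14: general merchandise → 8% → €1.5312
Extension cord €24.06: general merchandise → 8% → €1.9248
Tax on general merchandise: unrounded sum = €4.0496 → €4.05

€4.05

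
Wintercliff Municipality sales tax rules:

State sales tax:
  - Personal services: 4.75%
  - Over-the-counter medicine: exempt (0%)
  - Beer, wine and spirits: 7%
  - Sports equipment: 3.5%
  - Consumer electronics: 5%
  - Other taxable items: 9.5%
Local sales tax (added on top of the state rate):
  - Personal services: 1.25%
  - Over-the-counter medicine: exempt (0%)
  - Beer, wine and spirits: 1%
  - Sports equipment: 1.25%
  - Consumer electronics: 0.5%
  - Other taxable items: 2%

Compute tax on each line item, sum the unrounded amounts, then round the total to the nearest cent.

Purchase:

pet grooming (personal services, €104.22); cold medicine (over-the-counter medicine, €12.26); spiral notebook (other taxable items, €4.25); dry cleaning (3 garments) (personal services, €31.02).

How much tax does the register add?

Pet grooming €104.22: personal services → 4.75% + 1.25% local = 6% → €6.2532
Cold medicine €12.26: over-the-counter medicine → 0% + 0% local = 0% → €0.00
Spiral notebook €4.25: other taxable items → 9.5% + 2% local = 11.5% → €0.48875
Dry cleaning (3 garments) €31.02: personal services → 4.75% + 1.25% local = 6% → €1.8612
Unrounded tax sum = €8.60315 → €8.60

€8.60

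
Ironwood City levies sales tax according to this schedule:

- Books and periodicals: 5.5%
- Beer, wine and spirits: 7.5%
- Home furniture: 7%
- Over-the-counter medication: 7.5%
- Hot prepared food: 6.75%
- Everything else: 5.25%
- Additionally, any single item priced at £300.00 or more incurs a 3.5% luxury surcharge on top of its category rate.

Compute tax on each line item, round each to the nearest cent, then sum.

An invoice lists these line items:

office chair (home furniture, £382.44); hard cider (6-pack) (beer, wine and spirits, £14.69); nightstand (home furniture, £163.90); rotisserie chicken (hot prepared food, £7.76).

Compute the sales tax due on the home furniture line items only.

Office chair £382.44: home furniture → 7% + 3.5% surcharge = 10.5% → £40.16
Nightstand £163.90: home furniture → 7% → £11.47
Tax on home furniture = £40.16 + £11.47 = £51.63

£51.63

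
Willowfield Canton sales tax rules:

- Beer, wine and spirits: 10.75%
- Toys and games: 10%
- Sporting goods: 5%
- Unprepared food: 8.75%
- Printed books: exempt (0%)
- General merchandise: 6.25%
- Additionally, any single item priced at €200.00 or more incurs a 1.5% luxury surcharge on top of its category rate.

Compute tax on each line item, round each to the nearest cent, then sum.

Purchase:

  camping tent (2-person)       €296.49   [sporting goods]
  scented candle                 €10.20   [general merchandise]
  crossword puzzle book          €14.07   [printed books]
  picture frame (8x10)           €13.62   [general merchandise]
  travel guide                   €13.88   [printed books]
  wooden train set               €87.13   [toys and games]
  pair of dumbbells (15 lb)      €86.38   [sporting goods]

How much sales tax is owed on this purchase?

€33.79

Camping tent (2-person) €296.49: sporting goods → 5% + 1.5% surcharge = 6.5% → €19.27
Scented candle €10.20: general merchandise → 6.25% → €0.64
Crossword puzzle book €14.07: printed books → 0% → €0.00
Picture frame (8x10) €13.62: general merchandise → 6.25% → €0.85
Travel guide €13.88: printed books → 0% → €0.00
Wooden train set €87.13: toys and games → 10% → €8.71
Pair of dumbbells (15 lb) €86.38: sporting goods → 5% → €4.32
Total tax = €19.27 + €0.64 + €0.85 + €8.71 + €4.32 = €33.79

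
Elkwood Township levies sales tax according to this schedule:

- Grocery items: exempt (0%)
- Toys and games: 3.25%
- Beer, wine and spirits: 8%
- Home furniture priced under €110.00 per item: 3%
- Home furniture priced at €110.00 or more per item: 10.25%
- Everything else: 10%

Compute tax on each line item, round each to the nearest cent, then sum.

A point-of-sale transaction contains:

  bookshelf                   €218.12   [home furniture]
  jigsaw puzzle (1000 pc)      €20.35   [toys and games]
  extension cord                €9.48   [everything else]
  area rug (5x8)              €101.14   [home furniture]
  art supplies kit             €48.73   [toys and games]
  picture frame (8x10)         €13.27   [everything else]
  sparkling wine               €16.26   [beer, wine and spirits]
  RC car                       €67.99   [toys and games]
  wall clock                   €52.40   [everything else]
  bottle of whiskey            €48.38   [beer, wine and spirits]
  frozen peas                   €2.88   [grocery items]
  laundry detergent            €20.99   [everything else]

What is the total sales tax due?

€44.63

Bookshelf €218.12: home furniture, €110.00 or more → 10.25% → €22.36
Jigsaw puzzle (1000 pc) €20.35: toys and games → 3.25% → €0.66
Extension cord €9.48: everything else → 10% → €0.95
Area rug (5x8) €101.14: home furniture, under €110.00 → 3% → €3.03
Art supplies kit €48.73: toys and games → 3.25% → €1.58
Picture frame (8x10) €13.27: everything else → 10% → €1.33
Sparkling wine €16.26: beer, wine and spirits → 8% → €1.30
RC car €67.99: toys and games → 3.25% → €2.21
Wall clock €52.40: everything else → 10% → €5.24
Bottle of whiskey €48.38: beer, wine and spirits → 8% → €3.87
Frozen peas €2.88: grocery items → 0% → €0.00
Laundry detergent €20.99: everything else → 10% → €2.10
Total tax = €22.36 + €0.66 + €0.95 + €3.03 + €1.58 + €1.33 + €1.30 + €2.21 + €5.24 + €3.87 + €2.10 = €44.63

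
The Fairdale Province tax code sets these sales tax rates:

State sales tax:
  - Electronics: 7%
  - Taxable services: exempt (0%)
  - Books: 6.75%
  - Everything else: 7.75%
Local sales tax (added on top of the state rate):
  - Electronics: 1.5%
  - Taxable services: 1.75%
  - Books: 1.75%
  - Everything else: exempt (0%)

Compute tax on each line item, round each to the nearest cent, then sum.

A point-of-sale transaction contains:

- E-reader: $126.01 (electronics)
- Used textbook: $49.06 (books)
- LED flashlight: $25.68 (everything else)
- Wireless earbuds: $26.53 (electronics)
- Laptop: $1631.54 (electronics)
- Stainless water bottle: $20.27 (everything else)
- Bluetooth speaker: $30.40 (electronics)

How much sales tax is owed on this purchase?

$161.96

E-reader $126.01: electronics → 7% + 1.5% local = 8.5% → $10.71
Used textbook $49.06: books → 6.75% + 1.75% local = 8.5% → $4.17
LED flashlight $25.68: everything else → 7.75% + 0% local = 7.75% → $1.99
Wireless earbuds $26.53: electronics → 7% + 1.5% local = 8.5% → $2.26
Laptop $1631.54: electronics → 7% + 1.5% local = 8.5% → $138.68
Stainless water bottle $20.27: everything else → 7.75% + 0% local = 7.75% → $1.57
Bluetooth speaker $30.40: electronics → 7% + 1.5% local = 8.5% → $2.58
Total tax = $10.71 + $4.17 + $1.99 + $2.26 + $138.68 + $1.57 + $2.58 = $161.96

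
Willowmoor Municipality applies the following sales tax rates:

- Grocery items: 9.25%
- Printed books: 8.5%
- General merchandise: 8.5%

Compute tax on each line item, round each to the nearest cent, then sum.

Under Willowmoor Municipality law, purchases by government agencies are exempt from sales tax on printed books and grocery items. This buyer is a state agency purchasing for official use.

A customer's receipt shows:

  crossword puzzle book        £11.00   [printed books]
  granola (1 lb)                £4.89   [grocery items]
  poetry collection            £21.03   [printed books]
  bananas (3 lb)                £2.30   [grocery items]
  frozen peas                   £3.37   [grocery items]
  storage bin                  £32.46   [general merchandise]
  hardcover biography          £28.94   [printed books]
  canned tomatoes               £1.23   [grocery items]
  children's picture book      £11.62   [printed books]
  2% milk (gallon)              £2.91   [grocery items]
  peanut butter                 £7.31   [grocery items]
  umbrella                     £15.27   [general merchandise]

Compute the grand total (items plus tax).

£146.39

Crossword puzzle book £11.00: printed books, buyer-exempt → 0% → £0.00
Granola (1 lb) £4.89: grocery items, buyer-exempt → 0% → £0.00
Poetry collection £21.03: printed books, buyer-exempt → 0% → £0.00
Bananas (3 lb) £2.30: grocery items, buyer-exempt → 0% → £0.00
Frozen peas £3.37: grocery items, buyer-exempt → 0% → £0.00
Storage bin £32.46: general merchandise → 8.5% → £2.76
Hardcover biography £28.94: printed books, buyer-exempt → 0% → £0.00
Canned tomatoes £1.23: grocery items, buyer-exempt → 0% → £0.00
Children's picture book £11.62: printed books, buyer-exempt → 0% → £0.00
2% milk (gallon) £2.91: grocery items, buyer-exempt → 0% → £0.00
Peanut butter £7.31: grocery items, buyer-exempt → 0% → £0.00
Umbrella £15.27: general merchandise → 8.5% → £1.30
Subtotal = £142.33; tax = £4.06; total due = £146.39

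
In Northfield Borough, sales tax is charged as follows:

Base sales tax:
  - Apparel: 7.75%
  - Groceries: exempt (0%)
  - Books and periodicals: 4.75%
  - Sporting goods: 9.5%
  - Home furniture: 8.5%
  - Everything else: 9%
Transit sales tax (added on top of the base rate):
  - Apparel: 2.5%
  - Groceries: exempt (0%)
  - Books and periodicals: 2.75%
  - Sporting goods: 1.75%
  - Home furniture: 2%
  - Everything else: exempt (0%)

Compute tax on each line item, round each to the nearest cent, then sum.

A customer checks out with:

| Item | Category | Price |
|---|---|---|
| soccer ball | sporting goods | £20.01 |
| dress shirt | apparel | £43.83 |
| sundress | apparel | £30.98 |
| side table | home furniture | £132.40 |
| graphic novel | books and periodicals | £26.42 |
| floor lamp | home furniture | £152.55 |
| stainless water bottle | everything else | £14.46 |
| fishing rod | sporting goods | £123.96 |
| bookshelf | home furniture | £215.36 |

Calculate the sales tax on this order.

£79.68

Soccer ball £20.01: sporting goods → 9.5% + 1.75% transit = 11.25% → £2.25
Dress shirt £43.83: apparel → 7.75% + 2.5% transit = 10.25% → £4.49
Sundress £30.98: apparel → 7.75% + 2.5% transit = 10.25% → £3.18
Side table £132.40: home furniture → 8.5% + 2% transit = 10.5% → £13.90
Graphic novel £26.42: books and periodicals → 4.75% + 2.75% transit = 7.5% → £1.98
Floor lamp £152.55: home furniture → 8.5% + 2% transit = 10.5% → £16.02
Stainless water bottle £14.46: everything else → 9% + 0% transit = 9% → £1.30
Fishing rod £123.96: sporting goods → 9.5% + 1.75% transit = 11.25% → £13.95
Bookshelf £215.36: home furniture → 8.5% + 2% transit = 10.5% → £22.61
Total tax = £2.25 + £4.49 + £3.18 + £13.90 + £1.98 + £16.02 + £1.30 + £13.95 + £22.61 = £79.68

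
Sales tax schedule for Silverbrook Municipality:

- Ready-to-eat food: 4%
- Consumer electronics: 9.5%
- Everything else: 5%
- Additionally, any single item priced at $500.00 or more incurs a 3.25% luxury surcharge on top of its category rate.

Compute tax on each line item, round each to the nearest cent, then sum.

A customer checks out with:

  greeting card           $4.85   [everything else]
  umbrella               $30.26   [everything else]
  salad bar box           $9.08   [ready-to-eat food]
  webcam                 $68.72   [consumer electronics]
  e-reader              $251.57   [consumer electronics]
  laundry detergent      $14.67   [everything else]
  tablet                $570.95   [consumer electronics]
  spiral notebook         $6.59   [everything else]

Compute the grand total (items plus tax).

Greeting card $4.85: everything else → 5% → $0.24
Umbrella $30.26: everything else → 5% → $1.51
Salad bar box $9.08: ready-to-eat food → 4% → $0.36
Webcam $68.72: consumer electronics → 9.5% → $6.53
E-reader $251.57: consumer electronics → 9.5% → $23.90
Laundry detergent $14.67: everything else → 5% → $0.73
Tablet $570.95: consumer electronics → 9.5% + 3.25% surcharge = 12.75% → $72.80
Spiral notebook $6.59: everything else → 5% → $0.33
Subtotal = $956.69; tax = $106.40; total due = $1063.09

$1063.09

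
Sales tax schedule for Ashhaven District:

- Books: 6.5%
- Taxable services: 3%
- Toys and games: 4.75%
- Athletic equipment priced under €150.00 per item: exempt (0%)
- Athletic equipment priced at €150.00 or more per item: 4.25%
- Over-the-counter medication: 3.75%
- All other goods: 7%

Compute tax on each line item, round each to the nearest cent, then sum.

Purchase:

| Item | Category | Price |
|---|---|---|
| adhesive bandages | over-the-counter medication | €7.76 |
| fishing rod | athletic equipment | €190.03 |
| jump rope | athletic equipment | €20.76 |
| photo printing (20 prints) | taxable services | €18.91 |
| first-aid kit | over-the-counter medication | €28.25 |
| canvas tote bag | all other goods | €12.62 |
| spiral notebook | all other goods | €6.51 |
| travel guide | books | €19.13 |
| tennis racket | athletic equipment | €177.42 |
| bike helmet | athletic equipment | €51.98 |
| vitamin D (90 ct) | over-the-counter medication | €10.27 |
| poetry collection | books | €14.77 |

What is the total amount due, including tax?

Adhesive bandages €7.76: over-the-counter medication → 3.75% → €0.29
Fishing rod €190.03: athletic equipment, €150.00 or more → 4.25% → €8.08
Jump rope €20.76: athletic equipment, under €150.00 → 0% → €0.00
Photo printing (20 prints) €18.91: taxable services → 3% → €0.57
First-aid kit €28.25: over-the-counter medication → 3.75% → €1.06
Canvas tote bag €12.62: all other goods → 7% → €0.88
Spiral notebook €6.51: all other goods → 7% → €0.46
Travel guide €19.13: books → 6.5% → €1.24
Tennis racket €177.42: athletic equipment, €150.00 or more → 4.25% → €7.54
Bike helmet €51.98: athletic equipment, under €150.00 → 0% → €0.00
Vitamin D (90 ct) €10.27: over-the-counter medication → 3.75% → €0.39
Poetry collection €14.77: books → 6.5% → €0.96
Subtotal = €558.41; tax = €21.47; total due = €579.88

€579.88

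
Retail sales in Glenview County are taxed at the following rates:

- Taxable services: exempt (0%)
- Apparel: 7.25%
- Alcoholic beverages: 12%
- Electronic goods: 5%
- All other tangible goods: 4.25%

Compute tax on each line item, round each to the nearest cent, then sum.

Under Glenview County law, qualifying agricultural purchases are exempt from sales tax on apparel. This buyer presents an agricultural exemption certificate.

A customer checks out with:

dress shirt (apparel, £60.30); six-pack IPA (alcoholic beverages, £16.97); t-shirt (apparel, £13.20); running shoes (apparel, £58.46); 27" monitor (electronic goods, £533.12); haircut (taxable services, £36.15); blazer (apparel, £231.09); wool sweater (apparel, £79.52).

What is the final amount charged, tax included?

£1057.51

Dress shirt £60.30: apparel, buyer-exempt → 0% → £0.00
Six-pack IPA £16.97: alcoholic beverages → 12% → £2.04
T-shirt £13.20: apparel, buyer-exempt → 0% → £0.00
Running shoes £58.46: apparel, buyer-exempt → 0% → £0.00
27" monitor £533.12: electronic goods → 5% → £26.66
Haircut £36.15: taxable services → 0% → £0.00
Blazer £231.09: apparel, buyer-exempt → 0% → £0.00
Wool sweater £79.52: apparel, buyer-exempt → 0% → £0.00
Subtotal = £1028.81; tax = £28.70; total due = £1057.51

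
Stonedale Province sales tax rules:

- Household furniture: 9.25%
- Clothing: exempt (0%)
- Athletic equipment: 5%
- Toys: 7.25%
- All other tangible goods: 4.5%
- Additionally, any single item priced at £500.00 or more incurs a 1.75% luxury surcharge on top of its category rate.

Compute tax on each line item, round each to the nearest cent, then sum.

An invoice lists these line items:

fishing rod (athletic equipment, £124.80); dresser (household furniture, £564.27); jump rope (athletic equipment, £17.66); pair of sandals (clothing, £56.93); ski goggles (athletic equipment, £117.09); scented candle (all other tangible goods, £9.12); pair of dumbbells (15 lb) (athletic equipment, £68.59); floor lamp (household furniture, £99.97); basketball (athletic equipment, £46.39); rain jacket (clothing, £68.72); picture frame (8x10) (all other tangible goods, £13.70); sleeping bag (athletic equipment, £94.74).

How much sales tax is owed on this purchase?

£95.81

Fishing rod £124.80: athletic equipment → 5% → £6.24
Dresser £564.27: household furniture → 9.25% + 1.75% surcharge = 11% → £62.07
Jump rope £17.66: athletic equipment → 5% → £0.88
Pair of sandals £56.93: clothing → 0% → £0.00
Ski goggles £117.09: athletic equipment → 5% → £5.85
Scented candle £9.12: all other tangible goods → 4.5% → £0.41
Pair of dumbbells (15 lb) £68.59: athletic equipment → 5% → £3.43
Floor lamp £99.97: household furniture → 9.25% → £9.25
Basketball £46.39: athletic equipment → 5% → £2.32
Rain jacket £68.72: clothing → 0% → £0.00
Picture frame (8x10) £13.70: all other tangible goods → 4.5% → £0.62
Sleeping bag £94.74: athletic equipment → 5% → £4.74
Total tax = £6.24 + £62.07 + £0.88 + £5.85 + £0.41 + £3.43 + £9.25 + £2.32 + £0.62 + £4.74 = £95.81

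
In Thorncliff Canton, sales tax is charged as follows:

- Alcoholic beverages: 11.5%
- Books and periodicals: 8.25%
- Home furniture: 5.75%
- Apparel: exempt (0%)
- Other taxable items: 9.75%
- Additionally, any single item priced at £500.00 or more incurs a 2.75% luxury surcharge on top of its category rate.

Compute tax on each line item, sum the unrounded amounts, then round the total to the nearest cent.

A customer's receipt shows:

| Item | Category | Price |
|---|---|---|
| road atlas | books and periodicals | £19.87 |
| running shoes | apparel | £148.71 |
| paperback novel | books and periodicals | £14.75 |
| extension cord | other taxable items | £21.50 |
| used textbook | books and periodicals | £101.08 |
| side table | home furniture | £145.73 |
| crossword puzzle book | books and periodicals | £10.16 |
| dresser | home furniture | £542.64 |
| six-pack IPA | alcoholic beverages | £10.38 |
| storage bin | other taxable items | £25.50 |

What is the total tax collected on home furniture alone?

Side table £145.73: home furniture → 5.75% → £8.379475
Dresser £542.64: home furniture → 5.75% + 2.75% surcharge = 8.5% → £46.1244
Tax on home furniture: unrounded sum = £54.503875 → £54.50

£54.50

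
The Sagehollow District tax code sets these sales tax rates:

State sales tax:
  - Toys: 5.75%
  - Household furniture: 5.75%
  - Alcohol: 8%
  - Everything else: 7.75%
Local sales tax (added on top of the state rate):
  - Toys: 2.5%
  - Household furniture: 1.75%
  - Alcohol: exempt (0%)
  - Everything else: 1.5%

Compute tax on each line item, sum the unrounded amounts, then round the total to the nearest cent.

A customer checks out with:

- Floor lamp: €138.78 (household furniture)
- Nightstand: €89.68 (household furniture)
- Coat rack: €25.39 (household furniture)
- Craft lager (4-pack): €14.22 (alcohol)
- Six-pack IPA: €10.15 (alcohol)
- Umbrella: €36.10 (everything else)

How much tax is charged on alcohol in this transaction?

Craft lager (4-pack) €14.22: alcohol → 8% + 0% local = 8% → €1.1376
Six-pack IPA €10.15: alcohol → 8% + 0% local = 8% → €0.812
Tax on alcohol: unrounded sum = €1.9496 → €1.95

€1.95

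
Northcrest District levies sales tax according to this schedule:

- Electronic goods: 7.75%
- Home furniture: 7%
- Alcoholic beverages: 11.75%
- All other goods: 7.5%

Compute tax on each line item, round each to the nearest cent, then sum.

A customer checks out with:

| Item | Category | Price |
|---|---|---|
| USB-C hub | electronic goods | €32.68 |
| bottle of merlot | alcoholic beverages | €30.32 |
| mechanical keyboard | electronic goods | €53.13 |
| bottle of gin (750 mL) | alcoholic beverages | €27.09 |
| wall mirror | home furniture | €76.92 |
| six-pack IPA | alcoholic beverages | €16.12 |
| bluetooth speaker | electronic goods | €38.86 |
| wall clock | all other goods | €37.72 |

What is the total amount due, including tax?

USB-C hub €32.68: electronic goods → 7.75% → €2.53
Bottle of merlot €30.32: alcoholic beverages → 11.75% → €3.56
Mechanical keyboard €53.13: electronic goods → 7.75% → €4.12
Bottle of gin (750 mL) €27.09: alcoholic beverages → 11.75% → €3.18
Wall mirror €76.92: home furniture → 7% → €5.38
Six-pack IPA €16.12: alcoholic beverages → 11.75% → €1.89
Bluetooth speaker €38.86: electronic goods → 7.75% → €3.01
Wall clock €37.72: all other goods → 7.5% → €2.83
Subtotal = €312.84; tax = €26.50; total due = €339.34

€339.34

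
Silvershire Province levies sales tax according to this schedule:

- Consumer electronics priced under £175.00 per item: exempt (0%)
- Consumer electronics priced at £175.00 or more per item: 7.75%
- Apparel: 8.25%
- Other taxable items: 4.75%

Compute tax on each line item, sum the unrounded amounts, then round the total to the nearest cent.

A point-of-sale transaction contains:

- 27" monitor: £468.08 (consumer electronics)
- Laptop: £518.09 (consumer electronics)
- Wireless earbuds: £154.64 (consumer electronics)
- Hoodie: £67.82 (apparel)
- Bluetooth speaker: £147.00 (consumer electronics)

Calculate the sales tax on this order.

£82.02

27" monitor £468.08: consumer electronics, £175.00 or more → 7.75% → £36.2762
Laptop £518.09: consumer electronics, £175.00 or more → 7.75% → £40.151975
Wireless earbuds £154.64: consumer electronics, under £175.00 → 0% → £0.00
Hoodie £67.82: apparel → 8.25% → £5.59515
Bluetooth speaker £147.00: consumer electronics, under £175.00 → 0% → £0.00
Unrounded tax sum = £82.023325 → £82.02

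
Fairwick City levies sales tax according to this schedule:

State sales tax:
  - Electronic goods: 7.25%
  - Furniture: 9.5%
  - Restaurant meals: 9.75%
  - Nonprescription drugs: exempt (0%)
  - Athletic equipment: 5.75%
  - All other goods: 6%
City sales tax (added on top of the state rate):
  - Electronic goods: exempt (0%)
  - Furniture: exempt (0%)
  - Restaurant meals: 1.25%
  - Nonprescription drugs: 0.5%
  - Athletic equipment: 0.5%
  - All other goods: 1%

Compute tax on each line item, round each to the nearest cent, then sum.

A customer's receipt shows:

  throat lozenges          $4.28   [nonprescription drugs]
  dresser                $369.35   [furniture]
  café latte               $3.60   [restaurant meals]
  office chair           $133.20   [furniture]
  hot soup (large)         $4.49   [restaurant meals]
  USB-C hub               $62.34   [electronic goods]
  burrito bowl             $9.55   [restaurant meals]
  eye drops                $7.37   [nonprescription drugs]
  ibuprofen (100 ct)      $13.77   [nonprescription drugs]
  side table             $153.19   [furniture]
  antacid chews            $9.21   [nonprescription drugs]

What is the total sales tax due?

Throat lozenges $4.28: nonprescription drugs → 0% + 0.5% city = 0.5% → $0.02
Dresser $369.35: furniture → 9.5% + 0% city = 9.5% → $35.09
Café latte $3.60: restaurant meals → 9.75% + 1.25% city = 11% → $0.40
Office chair $133.20: furniture → 9.5% + 0% city = 9.5% → $12.65
Hot soup (large) $4.49: restaurant meals → 9.75% + 1.25% city = 11% → $0.49
USB-C hub $62.34: electronic goods → 7.25% + 0% city = 7.25% → $4.52
Burrito bowl $9.55: restaurant meals → 9.75% + 1.25% city = 11% → $1.05
Eye drops $7.37: nonprescription drugs → 0% + 0.5% city = 0.5% → $0.04
Ibuprofen (100 ct) $13.77: nonprescription drugs → 0% + 0.5% city = 0.5% → $0.07
Side table $153.19: furniture → 9.5% + 0% city = 9.5% → $14.55
Antacid chews $9.21: nonprescription drugs → 0% + 0.5% city = 0.5% → $0.05
Total tax = $0.02 + $35.09 + $0.40 + $12.65 + $0.49 + $4.52 + $1.05 + $0.04 + $0.07 + $14.55 + $0.05 = $68.93

$68.93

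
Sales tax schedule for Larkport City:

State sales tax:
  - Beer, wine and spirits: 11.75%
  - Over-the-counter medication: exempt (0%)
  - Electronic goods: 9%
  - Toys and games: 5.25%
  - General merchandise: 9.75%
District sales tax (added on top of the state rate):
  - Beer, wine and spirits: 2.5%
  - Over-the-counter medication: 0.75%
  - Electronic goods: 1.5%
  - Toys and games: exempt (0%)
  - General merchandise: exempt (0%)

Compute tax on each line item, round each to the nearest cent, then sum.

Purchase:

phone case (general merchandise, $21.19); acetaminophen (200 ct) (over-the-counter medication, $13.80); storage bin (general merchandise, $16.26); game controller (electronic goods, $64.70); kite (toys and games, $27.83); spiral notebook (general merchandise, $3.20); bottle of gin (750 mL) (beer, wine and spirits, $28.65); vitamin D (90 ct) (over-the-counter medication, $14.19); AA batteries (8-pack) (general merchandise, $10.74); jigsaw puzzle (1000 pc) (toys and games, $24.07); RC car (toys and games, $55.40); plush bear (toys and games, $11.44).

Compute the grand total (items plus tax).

$313.80

Phone case $21.19: general merchandise → 9.75% + 0% district = 9.75% → $2.07
Acetaminophen (200 ct) $13.80: over-the-counter medication → 0% + 0.75% district = 0.75% → $0.10
Storage bin $16.26: general merchandise → 9.75% + 0% district = 9.75% → $1.59
Game controller $64.70: electronic goods → 9% + 1.5% district = 10.5% → $6.79
Kite $27.83: toys and games → 5.25% + 0% district = 5.25% → $1.46
Spiral notebook $3.20: general merchandise → 9.75% + 0% district = 9.75% → $0.31
Bottle of gin (750 mL) $28.65: beer, wine and spirits → 11.75% + 2.5% district = 14.25% → $4.08
Vitamin D (90 ct) $14.19: over-the-counter medication → 0% + 0.75% district = 0.75% → $0.11
AA batteries (8-pack) $10.74: general merchandise → 9.75% + 0% district = 9.75% → $1.05
Jigsaw puzzle (1000 pc) $24.07: toys and games → 5.25% + 0% district = 5.25% → $1.26
RC car $55.40: toys and games → 5.25% + 0% district = 5.25% → $2.91
Plush bear $11.44: toys and games → 5.25% + 0% district = 5.25% → $0.60
Subtotal = $291.47; tax = $22.33; total due = $313.80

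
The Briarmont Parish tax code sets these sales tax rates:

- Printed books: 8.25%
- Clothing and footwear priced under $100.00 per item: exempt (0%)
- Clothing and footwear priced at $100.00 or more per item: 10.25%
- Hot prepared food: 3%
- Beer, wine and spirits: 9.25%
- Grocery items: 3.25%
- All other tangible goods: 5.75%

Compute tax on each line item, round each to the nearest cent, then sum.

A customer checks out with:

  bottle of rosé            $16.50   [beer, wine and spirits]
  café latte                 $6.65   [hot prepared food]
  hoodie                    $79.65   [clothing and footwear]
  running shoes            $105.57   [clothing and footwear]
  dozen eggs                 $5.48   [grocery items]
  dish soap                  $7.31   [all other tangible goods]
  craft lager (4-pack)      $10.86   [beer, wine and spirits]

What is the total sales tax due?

$14.15

Bottle of rosé $16.50: beer, wine and spirits → 9.25% → $1.53
Café latte $6.65: hot prepared food → 3% → $0.20
Hoodie $79.65: clothing and footwear, under $100.00 → 0% → $0.00
Running shoes $105.57: clothing and footwear, $100.00 or more → 10.25% → $10.82
Dozen eggs $5.48: grocery items → 3.25% → $0.18
Dish soap $7.31: all other tangible goods → 5.75% → $0.42
Craft lager (4-pack) $10.86: beer, wine and spirits → 9.25% → $1.00
Total tax = $1.53 + $0.20 + $10.82 + $0.18 + $0.42 + $1.00 = $14.15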